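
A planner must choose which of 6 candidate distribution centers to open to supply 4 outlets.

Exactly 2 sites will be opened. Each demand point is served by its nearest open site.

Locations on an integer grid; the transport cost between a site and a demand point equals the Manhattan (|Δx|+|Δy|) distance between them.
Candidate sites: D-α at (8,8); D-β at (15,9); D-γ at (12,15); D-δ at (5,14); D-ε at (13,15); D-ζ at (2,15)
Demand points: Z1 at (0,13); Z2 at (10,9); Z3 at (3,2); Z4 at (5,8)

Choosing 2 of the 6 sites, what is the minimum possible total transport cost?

21

Open {D-α, D-ζ}.
  Z1→D-ζ 4, Z2→D-α 3, Z3→D-α 11, Z4→D-α 3  ⇒ total 21.
Compare {D-α, D-δ}: total 23.
Compare {D-α, D-β}: total 30.
No size-2 selection does better; minimum is 21.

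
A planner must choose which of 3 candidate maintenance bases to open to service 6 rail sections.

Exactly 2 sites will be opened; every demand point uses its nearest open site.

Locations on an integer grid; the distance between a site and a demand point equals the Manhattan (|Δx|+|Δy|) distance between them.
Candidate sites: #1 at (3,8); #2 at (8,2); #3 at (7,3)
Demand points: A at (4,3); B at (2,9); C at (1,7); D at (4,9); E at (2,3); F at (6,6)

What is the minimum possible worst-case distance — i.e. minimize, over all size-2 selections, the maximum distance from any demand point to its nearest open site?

Open {#1, #3}.
  Farthest demand point is E at distance 5 (to #3); all others are ≤ 5.
With {#1, #2} the worst case is 6.
With {#2, #3} the worst case is 11.
No size-2 selection achieves below 5.

5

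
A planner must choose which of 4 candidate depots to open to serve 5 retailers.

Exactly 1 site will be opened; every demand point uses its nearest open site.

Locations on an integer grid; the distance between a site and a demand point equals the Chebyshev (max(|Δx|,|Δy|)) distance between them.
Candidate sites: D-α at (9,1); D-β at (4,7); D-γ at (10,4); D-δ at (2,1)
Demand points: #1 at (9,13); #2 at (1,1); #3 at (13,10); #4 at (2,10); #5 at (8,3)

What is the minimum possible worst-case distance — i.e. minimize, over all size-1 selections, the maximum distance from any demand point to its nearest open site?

9

Open {D-β}.
  Farthest demand point is #3 at distance 9 (to D-β); all others are ≤ 9.
With {D-γ} the worst case is 9.
With {D-α} the worst case is 12.
No size-1 selection achieves below 9.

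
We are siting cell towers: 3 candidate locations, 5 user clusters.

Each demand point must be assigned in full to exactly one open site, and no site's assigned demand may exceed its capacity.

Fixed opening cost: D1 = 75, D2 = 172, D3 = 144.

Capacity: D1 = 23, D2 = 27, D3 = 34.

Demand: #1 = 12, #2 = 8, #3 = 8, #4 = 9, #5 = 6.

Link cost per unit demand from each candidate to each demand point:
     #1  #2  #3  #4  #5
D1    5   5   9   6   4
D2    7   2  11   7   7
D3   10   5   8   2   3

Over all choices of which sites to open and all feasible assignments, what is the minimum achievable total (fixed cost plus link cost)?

Open {D1, D3}; cheapest assignment that respects the capacities:
  D1 (cap 23, load 20): #1, #2 — cost 12×5 + 8×5 = 100
  D3 (cap 34, load 23): #3, #4, #5 — cost 8×8 + 9×2 + 6×3 = 100
  Shipping 200, fixed 219 → total 419.
  Any other capacity-feasible assignment to {D1, D3} ships for at least 200.
Compare {D1, D2}: its best feasible assignment gives total 497.
Compare {D2, D3}: its best feasible assignment gives total 516.
Every other set of open sites that can feasibly serve all demand totals ≥ 497 even under its best assignment. Minimum: 419.

419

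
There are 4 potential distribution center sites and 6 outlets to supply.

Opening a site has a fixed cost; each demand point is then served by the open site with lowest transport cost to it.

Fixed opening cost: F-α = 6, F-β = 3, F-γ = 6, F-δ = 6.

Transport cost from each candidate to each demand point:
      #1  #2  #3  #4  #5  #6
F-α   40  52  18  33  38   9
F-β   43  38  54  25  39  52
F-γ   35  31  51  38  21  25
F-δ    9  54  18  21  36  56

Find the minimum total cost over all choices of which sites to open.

127

Open {F-α, F-γ, F-δ}: assign each demand point to its cheapest open site.
  #1→F-δ 9, #2→F-γ 31, #3→F-α 18, #4→F-δ 21, #5→F-γ 21, #6→F-α 9
  transport cost 109, fixed 18 → total 127.
Compare {F-α, F-β, F-γ, F-δ}: transport cost 109 + fixed 21 = 130.
Compare {F-γ, F-δ}: transport cost 125 + fixed 12 = 137.
Compare {F-β, F-γ, F-δ}: transport cost 125 + fixed 15 = 140.
All other subsets cost ≥ 130. Minimum total cost: 127.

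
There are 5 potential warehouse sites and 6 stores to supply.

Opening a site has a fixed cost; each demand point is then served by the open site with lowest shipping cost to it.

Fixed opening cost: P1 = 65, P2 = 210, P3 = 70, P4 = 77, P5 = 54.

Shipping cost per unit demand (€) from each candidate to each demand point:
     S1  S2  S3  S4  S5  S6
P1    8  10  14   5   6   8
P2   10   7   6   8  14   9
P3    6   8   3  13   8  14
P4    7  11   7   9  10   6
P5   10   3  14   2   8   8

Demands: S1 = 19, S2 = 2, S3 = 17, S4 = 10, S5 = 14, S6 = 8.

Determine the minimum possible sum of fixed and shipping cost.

Open {P3, P5}: assign each demand point to its cheapest open site.
  S1→P3 19×6=114, S2→P5 2×3=6, S3→P3 17×3=51, S4→P5 10×2=20, S5→P3 14×8=112, S6→P5 8×8=64
  shipping cost 367, fixed 124 → total 491.
Compare {P1, P3}: shipping cost 379 + fixed 135 = 514.
Compare {P1, P3, P5}: shipping cost 339 + fixed 189 = 528.
Compare {P3, P4, P5}: shipping cost 351 + fixed 201 = 552.
All other subsets cost ≥ 514. Minimum total cost: 491.

491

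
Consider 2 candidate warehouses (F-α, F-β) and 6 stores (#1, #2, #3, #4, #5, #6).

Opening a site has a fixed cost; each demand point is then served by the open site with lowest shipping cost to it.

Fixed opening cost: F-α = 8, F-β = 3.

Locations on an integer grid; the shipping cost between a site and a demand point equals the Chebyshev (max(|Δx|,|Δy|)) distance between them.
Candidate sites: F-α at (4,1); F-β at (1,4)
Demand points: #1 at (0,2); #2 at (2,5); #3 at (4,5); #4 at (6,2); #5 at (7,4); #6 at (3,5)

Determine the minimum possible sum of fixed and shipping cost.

22

Open {F-β}: assign each demand point to its cheapest open site.
  #1→F-β 2, #2→F-β 1, #3→F-β 3, #4→F-β 5, #5→F-β 6, #6→F-β 2
  shipping cost 19, fixed 3 → total 22.
Compare {F-α, F-β}: shipping cost 13 + fixed 11 = 24.
Compare {F-α}: shipping cost 21 + fixed 8 = 29.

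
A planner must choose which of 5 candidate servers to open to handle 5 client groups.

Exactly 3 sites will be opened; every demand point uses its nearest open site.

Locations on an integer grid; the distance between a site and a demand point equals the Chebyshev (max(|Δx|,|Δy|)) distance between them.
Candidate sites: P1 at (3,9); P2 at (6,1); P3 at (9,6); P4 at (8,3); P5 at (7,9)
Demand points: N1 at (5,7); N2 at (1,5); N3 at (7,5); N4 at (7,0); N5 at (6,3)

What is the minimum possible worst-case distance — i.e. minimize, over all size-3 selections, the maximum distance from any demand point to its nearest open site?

Open {P1, P2, P3}.
  Farthest demand point is N2 at distance 4 (to P1); all others are ≤ 4.
With {P1, P2, P4} the worst case is 4.
With {P1, P2, P5} the worst case is 4.
No size-3 selection achieves below 4.

4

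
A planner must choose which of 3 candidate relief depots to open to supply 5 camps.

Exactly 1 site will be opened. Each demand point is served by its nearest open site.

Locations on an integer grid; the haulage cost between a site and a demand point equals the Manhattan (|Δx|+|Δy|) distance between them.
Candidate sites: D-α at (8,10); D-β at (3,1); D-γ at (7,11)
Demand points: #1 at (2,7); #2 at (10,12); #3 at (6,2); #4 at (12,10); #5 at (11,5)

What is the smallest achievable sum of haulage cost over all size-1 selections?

35

Open {D-α}.
  #1→D-α 9, #2→D-α 4, #3→D-α 10, #4→D-α 4, #5→D-α 8  ⇒ total 35.
Compare {D-γ}: total 39.
Compare {D-β}: total 59.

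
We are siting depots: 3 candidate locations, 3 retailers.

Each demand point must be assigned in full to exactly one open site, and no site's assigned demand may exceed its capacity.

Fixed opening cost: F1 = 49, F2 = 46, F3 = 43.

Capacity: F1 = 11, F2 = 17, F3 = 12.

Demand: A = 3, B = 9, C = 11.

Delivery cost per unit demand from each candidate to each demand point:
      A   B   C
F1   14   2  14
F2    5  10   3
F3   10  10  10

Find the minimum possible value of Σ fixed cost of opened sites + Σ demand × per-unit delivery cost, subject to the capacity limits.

161

Open {F1, F2}; cheapest assignment that respects the capacities:
  F1 (cap 11, load 9): B — cost 9×2 = 18
  F2 (cap 17, load 14): A, C — cost 3×5 + 11×3 = 48
  Shipping 66, fixed 95 → total 161.
  Any other capacity-feasible assignment to {F1, F2} ships for at least 66.
Compare {F1, F2, F3}: its best feasible assignment gives total 204.
Compare {F2, F3}: its best feasible assignment gives total 227.
Every other set of open sites that can feasibly serve all demand totals ≥ 204 even under its best assignment. Minimum: 161.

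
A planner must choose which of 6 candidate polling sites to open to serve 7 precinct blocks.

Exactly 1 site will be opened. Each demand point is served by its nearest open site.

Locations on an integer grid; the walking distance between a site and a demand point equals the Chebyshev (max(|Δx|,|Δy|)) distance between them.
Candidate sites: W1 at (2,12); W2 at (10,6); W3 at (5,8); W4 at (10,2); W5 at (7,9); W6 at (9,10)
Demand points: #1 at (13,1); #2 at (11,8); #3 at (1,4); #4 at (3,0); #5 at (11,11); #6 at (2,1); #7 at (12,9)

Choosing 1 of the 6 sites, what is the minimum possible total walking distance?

39

Open {W2}.
  #1→W2 5, #2→W2 2, #3→W2 9, #4→W2 7, #5→W2 5, #6→W2 8, #7→W2 3  ⇒ total 39.
Compare {W6}: total 43.
Compare {W5}: total 44.
No size-1 selection does better; minimum is 39.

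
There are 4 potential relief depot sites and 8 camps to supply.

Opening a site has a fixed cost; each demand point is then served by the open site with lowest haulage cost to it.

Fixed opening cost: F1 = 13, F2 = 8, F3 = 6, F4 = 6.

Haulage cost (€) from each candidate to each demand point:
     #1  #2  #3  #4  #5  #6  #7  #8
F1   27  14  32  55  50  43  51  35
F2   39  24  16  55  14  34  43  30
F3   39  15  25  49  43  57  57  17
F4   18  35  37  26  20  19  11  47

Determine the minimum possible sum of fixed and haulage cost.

Open {F2, F3, F4}: assign each demand point to its cheapest open site.
  #1→F4 18, #2→F3 15, #3→F2 16, #4→F4 26, #5→F2 14, #6→F4 19, #7→F4 11, #8→F3 17
  haulage cost 136, fixed 20 → total 156.
Compare {F3, F4}: haulage cost 151 + fixed 12 = 163.
Compare {F1, F2, F3, F4}: haulage cost 135 + fixed 33 = 168.
Compare {F2, F4}: haulage cost 158 + fixed 14 = 172.
All other subsets cost ≥ 163. Minimum total cost: 156.

156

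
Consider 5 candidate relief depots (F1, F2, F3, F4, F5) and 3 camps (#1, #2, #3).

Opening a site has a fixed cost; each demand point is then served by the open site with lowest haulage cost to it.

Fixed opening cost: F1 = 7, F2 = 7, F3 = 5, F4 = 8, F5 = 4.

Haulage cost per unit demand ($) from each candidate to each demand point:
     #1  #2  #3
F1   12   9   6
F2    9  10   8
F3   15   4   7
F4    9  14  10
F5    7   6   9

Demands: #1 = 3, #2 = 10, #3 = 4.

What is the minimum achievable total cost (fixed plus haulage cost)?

Open {F3, F5}: assign each demand point to its cheapest open site.
  #1→F5 3×7=21, #2→F3 10×4=40, #3→F3 4×7=28
  haulage cost 89, fixed 9 → total 98.
Compare {F1, F3, F5}: haulage cost 85 + fixed 16 = 101.
Compare {F2, F3, F5}: haulage cost 89 + fixed 16 = 105.
Compare {F3, F4, F5}: haulage cost 89 + fixed 17 = 106.
All other subsets cost ≥ 101. Minimum total cost: 98.

98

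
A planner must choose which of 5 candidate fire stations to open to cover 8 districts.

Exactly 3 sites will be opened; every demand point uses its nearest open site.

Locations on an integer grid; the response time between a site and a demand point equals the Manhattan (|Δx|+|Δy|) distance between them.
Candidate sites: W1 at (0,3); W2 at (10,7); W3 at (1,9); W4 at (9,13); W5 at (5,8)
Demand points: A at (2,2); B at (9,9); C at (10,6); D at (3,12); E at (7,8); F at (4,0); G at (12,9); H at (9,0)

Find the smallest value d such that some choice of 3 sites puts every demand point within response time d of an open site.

8

Open {W1, W2, W3}.
  Farthest demand point is H at response time 8 (to W2); all others are ≤ 8.
With {W1, W2, W4} the worst case is 8.
With {W1, W2, W5} the worst case is 8.
No size-3 selection achieves below 8.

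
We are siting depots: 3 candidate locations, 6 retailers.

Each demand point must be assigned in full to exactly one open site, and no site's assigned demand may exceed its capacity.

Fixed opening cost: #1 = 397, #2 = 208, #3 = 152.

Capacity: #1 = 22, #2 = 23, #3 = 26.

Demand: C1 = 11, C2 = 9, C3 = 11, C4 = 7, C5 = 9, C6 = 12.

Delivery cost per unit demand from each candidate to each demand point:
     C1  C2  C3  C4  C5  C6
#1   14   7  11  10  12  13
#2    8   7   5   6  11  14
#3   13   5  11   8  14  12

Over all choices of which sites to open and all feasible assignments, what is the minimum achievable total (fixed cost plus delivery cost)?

1265

Open {#1, #2, #3}; cheapest assignment that respects the capacities:
  #1 (cap 22, load 21): C5, C6 — cost 9×12 + 12×13 = 264
  #2 (cap 23, load 22): C1, C3 — cost 11×8 + 11×5 = 143
  #3 (cap 26, load 16): C2, C4 — cost 9×5 + 7×8 = 101
  Shipping 508, fixed 757 → total 1265.
  Any other capacity-feasible assignment to {#1, #2, #3} ships for at least 508.
Total demand is 59 and no other set of sites has combined capacity ≥ 59, so {#1, #2, #3} is the only feasible choice of open sites. Minimum: 1265.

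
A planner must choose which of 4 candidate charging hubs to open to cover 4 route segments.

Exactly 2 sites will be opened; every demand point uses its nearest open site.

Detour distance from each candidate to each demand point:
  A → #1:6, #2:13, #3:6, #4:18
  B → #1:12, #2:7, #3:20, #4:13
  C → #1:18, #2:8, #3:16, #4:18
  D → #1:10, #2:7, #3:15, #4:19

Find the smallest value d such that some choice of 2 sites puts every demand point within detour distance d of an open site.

Open {A, B}.
  Farthest demand point is #4 at detour distance 13 (to B); all others are ≤ 13.
With {B, D} the worst case is 15.
With {B, C} the worst case is 16.
No size-2 selection achieves below 13.

13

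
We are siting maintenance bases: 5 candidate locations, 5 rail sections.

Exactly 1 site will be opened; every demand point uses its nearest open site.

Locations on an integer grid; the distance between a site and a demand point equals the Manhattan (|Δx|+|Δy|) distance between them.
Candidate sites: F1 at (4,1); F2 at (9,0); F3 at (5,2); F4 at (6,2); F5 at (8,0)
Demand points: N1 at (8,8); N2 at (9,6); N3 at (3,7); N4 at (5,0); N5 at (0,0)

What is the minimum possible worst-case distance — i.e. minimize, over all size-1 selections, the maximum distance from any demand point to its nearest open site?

Open {F4}.
  Farthest demand point is N1 at distance 8 (to F4); all others are ≤ 8.
With {F3} the worst case is 9.
With {F1} the worst case is 11.
No size-1 selection achieves below 8.

8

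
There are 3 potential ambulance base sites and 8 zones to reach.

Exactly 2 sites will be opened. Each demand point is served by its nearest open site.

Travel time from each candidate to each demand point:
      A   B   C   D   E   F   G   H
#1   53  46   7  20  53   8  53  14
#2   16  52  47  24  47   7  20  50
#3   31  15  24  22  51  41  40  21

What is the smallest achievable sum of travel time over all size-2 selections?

172

Open {#2, #3}.
  A→#2 16, B→#3 15, C→#3 24, D→#3 22, E→#2 47, F→#2 7, G→#2 20, H→#3 21  ⇒ total 172.
Compare {#1, #2}: total 177.
Compare {#1, #3}: total 186.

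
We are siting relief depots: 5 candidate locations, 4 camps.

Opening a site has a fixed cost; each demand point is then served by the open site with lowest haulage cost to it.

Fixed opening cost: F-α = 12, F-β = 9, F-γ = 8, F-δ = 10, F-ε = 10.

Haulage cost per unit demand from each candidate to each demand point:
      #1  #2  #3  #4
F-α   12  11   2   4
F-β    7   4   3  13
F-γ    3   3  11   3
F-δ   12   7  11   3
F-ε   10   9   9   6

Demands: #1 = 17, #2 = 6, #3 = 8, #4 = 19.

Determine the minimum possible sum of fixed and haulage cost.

Open {F-α, F-γ}: assign each demand point to its cheapest open site.
  #1→F-γ 17×3=51, #2→F-γ 6×3=18, #3→F-α 8×2=16, #4→F-γ 19×3=57
  haulage cost 142, fixed 20 → total 162.
Compare {F-β, F-γ}: haulage cost 150 + fixed 17 = 167.
Compare {F-α, F-β, F-γ}: haulage cost 142 + fixed 29 = 171.
Compare {F-α, F-γ, F-δ}: haulage cost 142 + fixed 30 = 172.
All other subsets cost ≥ 167. Minimum total cost: 162.

162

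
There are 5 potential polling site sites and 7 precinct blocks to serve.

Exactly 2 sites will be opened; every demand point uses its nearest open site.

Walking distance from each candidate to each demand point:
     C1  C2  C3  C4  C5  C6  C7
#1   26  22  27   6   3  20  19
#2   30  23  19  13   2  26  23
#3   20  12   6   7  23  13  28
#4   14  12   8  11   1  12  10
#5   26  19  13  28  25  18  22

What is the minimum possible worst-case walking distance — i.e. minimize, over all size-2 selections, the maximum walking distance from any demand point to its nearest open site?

Open {#1, #4}.
  Farthest demand point is C1 at walking distance 14 (to #4); all others are ≤ 14.
With {#2, #4} the worst case is 14.
With {#3, #4} the worst case is 14.
No size-2 selection achieves below 14.

14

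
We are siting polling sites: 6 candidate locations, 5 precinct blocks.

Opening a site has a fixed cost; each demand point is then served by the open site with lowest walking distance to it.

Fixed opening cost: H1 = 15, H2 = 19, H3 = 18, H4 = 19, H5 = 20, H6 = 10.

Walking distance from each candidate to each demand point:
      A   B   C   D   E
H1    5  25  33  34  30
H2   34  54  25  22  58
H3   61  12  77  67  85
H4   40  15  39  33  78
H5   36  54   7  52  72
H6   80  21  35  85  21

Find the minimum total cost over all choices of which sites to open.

133

Open {H1, H5, H6}: assign each demand point to its cheapest open site.
  A→H1 5, B→H6 21, C→H5 7, D→H1 34, E→H6 21
  walking distance 88, fixed 45 → total 133.
Compare {H1, H5}: walking distance 101 + fixed 35 = 136.
Compare {H1, H2, H6}: walking distance 94 + fixed 44 = 138.
Compare {H1, H6}: walking distance 114 + fixed 25 = 139.
All other subsets cost ≥ 136. Minimum total cost: 133.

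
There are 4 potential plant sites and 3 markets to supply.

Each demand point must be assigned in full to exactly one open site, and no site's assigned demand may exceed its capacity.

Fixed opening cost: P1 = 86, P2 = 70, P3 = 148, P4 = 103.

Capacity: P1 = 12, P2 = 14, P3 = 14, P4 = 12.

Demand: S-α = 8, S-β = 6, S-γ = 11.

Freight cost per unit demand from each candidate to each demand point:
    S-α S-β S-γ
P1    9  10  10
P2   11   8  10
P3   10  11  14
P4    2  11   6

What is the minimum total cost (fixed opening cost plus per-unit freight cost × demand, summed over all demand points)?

375

Open {P2, P4}; cheapest assignment that respects the capacities:
  P2 (cap 14, load 14): S-α, S-β — cost 8×11 + 6×8 = 136
  P4 (cap 12, load 11): S-γ — cost 11×6 = 66
  Shipping 202, fixed 173 → total 375.
  Any other capacity-feasible assignment to {P2, P4} ships for at least 202.
Compare {P1, P2}: its best feasible assignment gives total 402.
Compare {P1, P2, P4}: its best feasible assignment gives total 433.
Every other set of open sites that can feasibly serve all demand totals ≥ 402 even under its best assignment. Minimum: 375.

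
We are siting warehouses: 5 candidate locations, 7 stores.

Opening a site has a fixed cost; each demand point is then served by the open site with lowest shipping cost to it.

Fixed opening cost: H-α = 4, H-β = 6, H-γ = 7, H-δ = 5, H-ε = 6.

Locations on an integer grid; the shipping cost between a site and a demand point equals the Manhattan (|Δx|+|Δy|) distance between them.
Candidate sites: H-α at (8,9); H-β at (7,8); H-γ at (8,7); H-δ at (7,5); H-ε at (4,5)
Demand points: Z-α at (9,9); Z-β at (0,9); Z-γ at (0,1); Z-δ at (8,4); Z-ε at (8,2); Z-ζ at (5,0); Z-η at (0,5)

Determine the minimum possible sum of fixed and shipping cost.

48

Open {H-α, H-δ, H-ε}: assign each demand point to its cheapest open site.
  Z-α→H-α 1, Z-β→H-α 8, Z-γ→H-ε 8, Z-δ→H-δ 2, Z-ε→H-δ 4, Z-ζ→H-ε 6, Z-η→H-ε 4
  shipping cost 33, fixed 15 → total 48.
Compare {H-α, H-δ}: shipping cost 40 + fixed 9 = 49.
Compare {H-α, H-ε}: shipping cost 39 + fixed 10 = 49.
Compare {H-δ, H-ε}: shipping cost 38 + fixed 11 = 49.
All other subsets cost ≥ 49. Minimum total cost: 48.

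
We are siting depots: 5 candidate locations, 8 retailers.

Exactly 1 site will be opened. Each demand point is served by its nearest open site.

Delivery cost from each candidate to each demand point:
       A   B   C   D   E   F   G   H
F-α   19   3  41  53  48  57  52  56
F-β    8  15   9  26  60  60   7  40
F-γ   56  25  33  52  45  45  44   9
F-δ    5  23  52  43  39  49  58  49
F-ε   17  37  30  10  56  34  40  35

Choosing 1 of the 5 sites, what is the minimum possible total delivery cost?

225

Open {F-β}.
  A→F-β 8, B→F-β 15, C→F-β 9, D→F-β 26, E→F-β 60, F→F-β 60, G→F-β 7, H→F-β 40  ⇒ total 225.
Compare {F-ε}: total 259.
Compare {F-γ}: total 309.
No size-1 selection does better; minimum is 225.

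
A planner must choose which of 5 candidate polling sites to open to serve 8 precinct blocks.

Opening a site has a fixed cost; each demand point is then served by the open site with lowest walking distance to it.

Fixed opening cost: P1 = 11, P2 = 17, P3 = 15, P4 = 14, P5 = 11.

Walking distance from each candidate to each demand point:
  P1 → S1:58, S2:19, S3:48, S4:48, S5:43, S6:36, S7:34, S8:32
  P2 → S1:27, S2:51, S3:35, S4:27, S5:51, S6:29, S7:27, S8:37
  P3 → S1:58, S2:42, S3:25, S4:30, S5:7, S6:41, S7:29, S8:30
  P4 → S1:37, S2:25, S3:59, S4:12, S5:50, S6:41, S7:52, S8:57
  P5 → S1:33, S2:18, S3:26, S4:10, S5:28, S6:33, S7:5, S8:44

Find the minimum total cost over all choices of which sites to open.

187

Open {P3, P5}: assign each demand point to its cheapest open site.
  S1→P5 33, S2→P5 18, S3→P3 25, S4→P5 10, S5→P3 7, S6→P5 33, S7→P5 5, S8→P3 30
  walking distance 161, fixed 26 → total 187.
Compare {P2, P3, P5}: walking distance 151 + fixed 43 = 194.
Compare {P1, P3, P5}: walking distance 161 + fixed 37 = 198.
Compare {P3, P4, P5}: walking distance 161 + fixed 40 = 201.
All other subsets cost ≥ 194. Minimum total cost: 187.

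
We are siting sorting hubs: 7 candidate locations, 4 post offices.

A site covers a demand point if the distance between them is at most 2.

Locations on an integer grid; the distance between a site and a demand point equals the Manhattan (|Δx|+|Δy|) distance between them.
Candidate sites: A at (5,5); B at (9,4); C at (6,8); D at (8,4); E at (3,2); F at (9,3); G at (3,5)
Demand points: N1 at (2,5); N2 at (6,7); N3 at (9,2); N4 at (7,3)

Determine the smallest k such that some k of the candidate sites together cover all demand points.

Coverage sets (demand points within 2 of each site):
  A: {}
  B: {N3}
  C: {N2}
  D: {N4}
  E: {}
  F: {N3, N4}
  G: {N1}
No 2 sites suffice: every size-2 union leaves at least one demand point uncovered.
But {C, F, G} covers everything, so the minimum is 3.

3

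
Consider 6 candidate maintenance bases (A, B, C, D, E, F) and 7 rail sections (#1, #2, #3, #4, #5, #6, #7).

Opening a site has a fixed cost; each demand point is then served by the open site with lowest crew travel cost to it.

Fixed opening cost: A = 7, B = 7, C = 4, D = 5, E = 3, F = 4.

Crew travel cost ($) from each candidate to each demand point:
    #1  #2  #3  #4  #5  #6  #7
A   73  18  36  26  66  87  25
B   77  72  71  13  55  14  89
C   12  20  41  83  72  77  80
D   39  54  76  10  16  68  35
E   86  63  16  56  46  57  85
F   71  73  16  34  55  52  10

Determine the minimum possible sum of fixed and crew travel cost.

Open {B, C, D, F}: assign each demand point to its cheapest open site.
  #1→C 12, #2→C 20, #3→F 16, #4→D 10, #5→D 16, #6→B 14, #7→F 10
  crew travel cost 98, fixed 20 → total 118.
Compare {B, C, D, E, F}: crew travel cost 98 + fixed 23 = 121.
Compare {A, B, C, D, F}: crew travel cost 96 + fixed 27 = 123.
Compare {A, B, C, D, E, F}: crew travel cost 96 + fixed 30 = 126.
All other subsets cost ≥ 121. Minimum total cost: 118.

118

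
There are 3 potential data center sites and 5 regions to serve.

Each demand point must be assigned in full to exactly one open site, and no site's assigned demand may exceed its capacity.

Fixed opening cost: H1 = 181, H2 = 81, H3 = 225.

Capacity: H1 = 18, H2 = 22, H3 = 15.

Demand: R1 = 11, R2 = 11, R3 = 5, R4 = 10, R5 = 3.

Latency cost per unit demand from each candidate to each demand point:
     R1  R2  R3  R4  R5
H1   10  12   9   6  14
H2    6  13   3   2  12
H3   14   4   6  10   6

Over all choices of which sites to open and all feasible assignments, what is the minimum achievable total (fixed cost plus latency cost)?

Open {H1, H2}; cheapest assignment that respects the capacities:
  H1 (cap 18, load 18): R3, R4, R5 — cost 5×9 + 10×6 + 3×14 = 147
  H2 (cap 22, load 22): R1, R2 — cost 11×6 + 11×13 = 209
  Shipping 356, fixed 262 → total 618.
  Any other capacity-feasible assignment to {H1, H2} ships for at least 356.
Compare {H1, H2, H3}: its best feasible assignment gives total 680.
Every other set of open sites that can feasibly serve all demand totals ≥ 680 even under its best assignment. Minimum: 618.

618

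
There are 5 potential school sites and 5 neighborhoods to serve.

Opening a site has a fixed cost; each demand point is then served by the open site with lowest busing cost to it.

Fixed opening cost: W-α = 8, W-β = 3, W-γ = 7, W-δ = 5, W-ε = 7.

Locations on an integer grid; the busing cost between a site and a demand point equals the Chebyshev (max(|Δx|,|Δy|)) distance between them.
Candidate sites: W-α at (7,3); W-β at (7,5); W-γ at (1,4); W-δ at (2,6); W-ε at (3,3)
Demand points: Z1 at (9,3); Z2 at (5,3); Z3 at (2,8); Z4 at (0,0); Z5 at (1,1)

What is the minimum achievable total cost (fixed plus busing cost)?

24

Open {W-β, W-ε}: assign each demand point to its cheapest open site.
  Z1→W-β 2, Z2→W-β 2, Z3→W-β 5, Z4→W-ε 3, Z5→W-ε 2
  busing cost 14, fixed 10 → total 24.
Compare {W-β}: busing cost 22 + fixed 3 = 25.
Compare {W-ε}: busing cost 18 + fixed 7 = 25.
Compare {W-β, W-γ}: busing cost 15 + fixed 10 = 25.
All other subsets cost ≥ 25. Minimum total cost: 24.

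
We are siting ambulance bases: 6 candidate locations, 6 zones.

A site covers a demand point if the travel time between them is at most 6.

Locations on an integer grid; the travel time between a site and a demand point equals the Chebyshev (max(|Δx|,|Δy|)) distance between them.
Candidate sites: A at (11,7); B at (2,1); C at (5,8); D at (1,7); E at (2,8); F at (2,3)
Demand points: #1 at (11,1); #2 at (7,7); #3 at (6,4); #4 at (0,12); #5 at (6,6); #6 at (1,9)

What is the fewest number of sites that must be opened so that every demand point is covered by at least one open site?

Coverage sets (demand points within 6 of each site):
  A: {#1, #2, #3, #5}
  B: {#2, #3, #5}
  C: {#2, #3, #4, #5, #6}
  D: {#2, #3, #4, #5, #6}
  E: {#2, #3, #4, #5, #6}
  F: {#2, #3, #5, #6}
No single site covers all 6 demand points.
But {A, C} covers everything, so the minimum is 2.

2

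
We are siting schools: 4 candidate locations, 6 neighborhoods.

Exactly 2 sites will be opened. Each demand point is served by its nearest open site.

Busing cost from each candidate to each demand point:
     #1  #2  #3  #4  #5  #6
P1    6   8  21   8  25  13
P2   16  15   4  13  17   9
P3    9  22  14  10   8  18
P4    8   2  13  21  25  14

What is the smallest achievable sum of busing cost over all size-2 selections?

Open {P1, P2}.
  #1→P1 6, #2→P1 8, #3→P2 4, #4→P1 8, #5→P2 17, #6→P2 9  ⇒ total 52.
Compare {P2, P4}: total 53.
Compare {P2, P3}: total 55.
No size-2 selection does better; minimum is 52.

52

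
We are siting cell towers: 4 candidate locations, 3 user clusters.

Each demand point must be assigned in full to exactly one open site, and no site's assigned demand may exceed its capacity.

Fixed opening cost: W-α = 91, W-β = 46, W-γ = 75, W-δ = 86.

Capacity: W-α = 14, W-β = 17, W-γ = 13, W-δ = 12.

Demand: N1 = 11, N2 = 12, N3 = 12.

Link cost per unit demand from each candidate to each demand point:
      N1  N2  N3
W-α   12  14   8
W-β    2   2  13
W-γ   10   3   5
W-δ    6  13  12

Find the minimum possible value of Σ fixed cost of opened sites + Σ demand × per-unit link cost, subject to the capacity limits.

Open {W-β, W-γ, W-δ}; cheapest assignment that respects the capacities:
  W-β (cap 17, load 12): N2 — cost 12×2 = 24
  W-γ (cap 13, load 12): N3 — cost 12×5 = 60
  W-δ (cap 12, load 11): N1 — cost 11×6 = 66
  Shipping 150, fixed 207 → total 357.
  Any other capacity-feasible assignment to {W-β, W-γ, W-δ} ships for at least 150.
Compare {W-α, W-β, W-γ}: its best feasible assignment gives total 366.
Compare {W-α, W-β, W-δ}: its best feasible assignment gives total 409.
Every other set of open sites that can feasibly serve all demand totals ≥ 366 even under its best assignment. Minimum: 357.

357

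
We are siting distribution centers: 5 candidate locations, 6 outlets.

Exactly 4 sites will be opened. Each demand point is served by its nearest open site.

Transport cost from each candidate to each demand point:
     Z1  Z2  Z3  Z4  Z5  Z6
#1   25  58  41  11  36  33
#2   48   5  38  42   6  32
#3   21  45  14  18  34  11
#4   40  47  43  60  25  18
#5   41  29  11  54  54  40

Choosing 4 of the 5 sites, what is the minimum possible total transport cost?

65

Open {#1, #2, #3, #5}.
  Z1→#3 21, Z2→#2 5, Z3→#5 11, Z4→#1 11, Z5→#2 6, Z6→#3 11  ⇒ total 65.
Compare {#1, #2, #3, #4}: total 68.
Compare {#2, #3, #4, #5}: total 72.
No size-4 selection does better; minimum is 65.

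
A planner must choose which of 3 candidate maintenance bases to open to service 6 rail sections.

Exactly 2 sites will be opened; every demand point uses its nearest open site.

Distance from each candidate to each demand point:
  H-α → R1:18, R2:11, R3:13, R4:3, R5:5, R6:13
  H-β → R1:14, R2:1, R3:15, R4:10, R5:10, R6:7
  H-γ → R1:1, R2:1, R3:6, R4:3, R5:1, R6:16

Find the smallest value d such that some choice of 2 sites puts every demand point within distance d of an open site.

Open {H-β, H-γ}.
  Farthest demand point is R6 at distance 7 (to H-β); all others are ≤ 7.
With {H-α, H-γ} the worst case is 13.
With {H-α, H-β} the worst case is 14.
No size-2 selection achieves below 7.

7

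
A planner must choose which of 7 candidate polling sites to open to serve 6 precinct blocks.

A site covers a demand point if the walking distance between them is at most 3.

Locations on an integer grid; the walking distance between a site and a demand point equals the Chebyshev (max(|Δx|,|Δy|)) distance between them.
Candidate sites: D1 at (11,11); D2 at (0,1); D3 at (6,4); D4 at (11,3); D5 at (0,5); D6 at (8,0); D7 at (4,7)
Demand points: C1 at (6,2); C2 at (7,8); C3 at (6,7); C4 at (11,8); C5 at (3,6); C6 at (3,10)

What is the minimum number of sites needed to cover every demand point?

Coverage sets (demand points within 3 of each site):
  D1: {C4}
  D2: {}
  D3: {C1, C3, C5}
  D4: {}
  D5: {C5}
  D6: {C1}
  D7: {C2, C3, C5, C6}
No 2 sites suffice: every size-2 union leaves at least one demand point uncovered.
But {D1, D3, D7} covers everything, so the minimum is 3.

3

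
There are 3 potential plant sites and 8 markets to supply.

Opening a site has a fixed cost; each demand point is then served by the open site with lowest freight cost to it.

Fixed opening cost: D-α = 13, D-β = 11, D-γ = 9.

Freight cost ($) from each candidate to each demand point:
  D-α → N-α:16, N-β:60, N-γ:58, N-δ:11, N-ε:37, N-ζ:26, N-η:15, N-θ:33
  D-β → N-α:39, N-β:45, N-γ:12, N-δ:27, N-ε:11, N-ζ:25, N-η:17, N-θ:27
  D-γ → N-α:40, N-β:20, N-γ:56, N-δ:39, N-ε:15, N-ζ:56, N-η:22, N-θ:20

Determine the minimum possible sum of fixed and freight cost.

163

Open {D-α, D-β, D-γ}: assign each demand point to its cheapest open site.
  N-α→D-α 16, N-β→D-γ 20, N-γ→D-β 12, N-δ→D-α 11, N-ε→D-β 11, N-ζ→D-β 25, N-η→D-α 15, N-θ→D-γ 20
  freight cost 130, fixed 33 → total 163.
Compare {D-α, D-β}: freight cost 162 + fixed 24 = 186.
Compare {D-β, D-γ}: freight cost 171 + fixed 20 = 191.
Compare {D-α, D-γ}: freight cost 179 + fixed 22 = 201.
All other subsets cost ≥ 186. Minimum total cost: 163.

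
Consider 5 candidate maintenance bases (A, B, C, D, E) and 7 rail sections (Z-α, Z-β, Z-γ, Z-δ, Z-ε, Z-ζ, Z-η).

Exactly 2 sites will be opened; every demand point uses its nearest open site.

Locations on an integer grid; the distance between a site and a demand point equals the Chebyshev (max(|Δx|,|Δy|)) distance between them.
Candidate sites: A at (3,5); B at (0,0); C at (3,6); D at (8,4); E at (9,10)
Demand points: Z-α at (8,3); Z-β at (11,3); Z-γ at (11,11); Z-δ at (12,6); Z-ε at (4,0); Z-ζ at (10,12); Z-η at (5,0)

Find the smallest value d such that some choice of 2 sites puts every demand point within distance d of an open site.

Open {D, E}.
  Farthest demand point is Z-δ at distance 4 (to D); all others are ≤ 4.
With {A, D} the worst case is 7.
With {A, E} the worst case is 7.
No size-2 selection achieves below 4.

4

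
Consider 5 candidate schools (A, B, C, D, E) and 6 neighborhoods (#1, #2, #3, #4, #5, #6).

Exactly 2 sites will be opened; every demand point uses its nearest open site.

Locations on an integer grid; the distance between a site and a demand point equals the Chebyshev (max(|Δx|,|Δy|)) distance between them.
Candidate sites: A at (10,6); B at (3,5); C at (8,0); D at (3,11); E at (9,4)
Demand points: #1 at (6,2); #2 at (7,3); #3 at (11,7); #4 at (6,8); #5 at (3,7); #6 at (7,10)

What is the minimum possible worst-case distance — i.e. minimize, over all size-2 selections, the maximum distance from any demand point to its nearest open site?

4

Open {A, B}.
  Farthest demand point is #6 at distance 4 (to A); all others are ≤ 4.
With {A, D} the worst case is 4.
With {D, E} the worst case is 4.
No size-2 selection achieves below 4.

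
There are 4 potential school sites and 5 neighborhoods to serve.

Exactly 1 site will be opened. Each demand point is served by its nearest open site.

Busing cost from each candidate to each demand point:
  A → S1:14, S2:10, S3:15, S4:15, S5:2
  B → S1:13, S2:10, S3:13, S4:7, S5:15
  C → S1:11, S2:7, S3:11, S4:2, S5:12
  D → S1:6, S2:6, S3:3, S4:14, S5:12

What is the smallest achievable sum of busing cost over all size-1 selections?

41

Open {D}.
  S1→D 6, S2→D 6, S3→D 3, S4→D 14, S5→D 12  ⇒ total 41.
Compare {C}: total 43.
Compare {A}: total 56.
No size-1 selection does better; minimum is 41.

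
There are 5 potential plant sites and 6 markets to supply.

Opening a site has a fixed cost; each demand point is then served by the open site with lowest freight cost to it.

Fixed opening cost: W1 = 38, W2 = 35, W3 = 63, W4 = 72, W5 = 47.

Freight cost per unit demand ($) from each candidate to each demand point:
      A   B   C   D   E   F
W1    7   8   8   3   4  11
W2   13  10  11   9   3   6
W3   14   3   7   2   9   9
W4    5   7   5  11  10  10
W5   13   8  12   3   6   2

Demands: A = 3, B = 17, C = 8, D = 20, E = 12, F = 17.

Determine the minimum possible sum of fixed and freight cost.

Open {W1, W3, W5}: assign each demand point to its cheapest open site.
  A→W1 3×7=21, B→W3 17×3=51, C→W3 8×7=56, D→W3 20×2=40, E→W1 12×4=48, F→W5 17×2=34
  freight cost 250, fixed 148 → total 398.
Compare {W2, W3, W5}: freight cost 256 + fixed 145 = 401.
Compare {W3, W5}: freight cost 292 + fixed 110 = 402.
Compare {W1, W2, W3, W5}: freight cost 238 + fixed 183 = 421.
All other subsets cost ≥ 401. Minimum total cost: 398.

398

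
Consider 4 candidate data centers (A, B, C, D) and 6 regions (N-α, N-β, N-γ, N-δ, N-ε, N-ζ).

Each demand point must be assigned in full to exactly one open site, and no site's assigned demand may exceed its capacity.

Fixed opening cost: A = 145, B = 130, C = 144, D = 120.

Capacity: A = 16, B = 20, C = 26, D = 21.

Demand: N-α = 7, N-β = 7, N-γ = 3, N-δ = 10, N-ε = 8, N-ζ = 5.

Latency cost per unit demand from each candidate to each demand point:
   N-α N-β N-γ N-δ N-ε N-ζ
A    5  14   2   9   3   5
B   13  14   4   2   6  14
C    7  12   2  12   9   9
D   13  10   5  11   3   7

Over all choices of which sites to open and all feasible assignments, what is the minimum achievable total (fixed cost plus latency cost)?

502

Open {B, D}; cheapest assignment that respects the capacities:
  B (cap 20, load 20): N-α, N-γ, N-δ — cost 7×13 + 3×4 + 10×2 = 123
  D (cap 21, load 20): N-β, N-ε, N-ζ — cost 7×10 + 8×3 + 5×7 = 129
  Shipping 252, fixed 250 → total 502.
  Any other capacity-feasible assignment to {B, D} ships for at least 252.
Compare {B, C}: its best feasible assignment gives total 526.
Compare {C, D}: its best feasible assignment gives total 568.
Every other set of open sites that can feasibly serve all demand totals ≥ 526 even under its best assignment. Minimum: 502.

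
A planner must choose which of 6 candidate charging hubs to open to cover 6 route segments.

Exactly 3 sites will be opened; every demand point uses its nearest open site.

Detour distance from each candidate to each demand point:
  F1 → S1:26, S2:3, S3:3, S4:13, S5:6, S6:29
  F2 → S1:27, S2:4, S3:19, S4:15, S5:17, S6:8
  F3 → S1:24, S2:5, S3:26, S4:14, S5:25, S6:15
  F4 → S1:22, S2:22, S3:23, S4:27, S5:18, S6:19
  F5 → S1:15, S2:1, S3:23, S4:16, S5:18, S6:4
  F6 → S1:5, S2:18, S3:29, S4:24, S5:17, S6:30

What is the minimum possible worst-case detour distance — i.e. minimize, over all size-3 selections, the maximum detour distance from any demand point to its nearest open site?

Open {F1, F2, F6}.
  Farthest demand point is S4 at detour distance 13 (to F1); all others are ≤ 13.
With {F1, F5, F6} the worst case is 13.
With {F1, F2, F5} the worst case is 15.
No size-3 selection achieves below 13.

13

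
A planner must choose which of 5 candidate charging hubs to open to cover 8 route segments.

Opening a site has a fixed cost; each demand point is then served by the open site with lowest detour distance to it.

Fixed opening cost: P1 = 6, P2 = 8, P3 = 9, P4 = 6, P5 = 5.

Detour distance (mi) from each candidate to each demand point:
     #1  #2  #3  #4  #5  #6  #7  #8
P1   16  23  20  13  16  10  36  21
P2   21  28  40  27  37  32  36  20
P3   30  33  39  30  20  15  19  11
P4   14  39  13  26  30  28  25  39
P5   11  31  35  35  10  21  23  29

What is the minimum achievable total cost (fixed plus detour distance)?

136

Open {P1, P3, P4, P5}: assign each demand point to its cheapest open site.
  #1→P5 11, #2→P1 23, #3→P4 13, #4→P1 13, #5→P5 10, #6→P1 10, #7→P3 19, #8→P3 11
  detour distance 110, fixed 26 → total 136.
Compare {P1, P3, P5}: detour distance 117 + fixed 20 = 137.
Compare {P1, P3, P4}: detour distance 119 + fixed 21 = 140.
Compare {P1, P4, P5}: detour distance 124 + fixed 17 = 141.
All other subsets cost ≥ 137. Minimum total cost: 136.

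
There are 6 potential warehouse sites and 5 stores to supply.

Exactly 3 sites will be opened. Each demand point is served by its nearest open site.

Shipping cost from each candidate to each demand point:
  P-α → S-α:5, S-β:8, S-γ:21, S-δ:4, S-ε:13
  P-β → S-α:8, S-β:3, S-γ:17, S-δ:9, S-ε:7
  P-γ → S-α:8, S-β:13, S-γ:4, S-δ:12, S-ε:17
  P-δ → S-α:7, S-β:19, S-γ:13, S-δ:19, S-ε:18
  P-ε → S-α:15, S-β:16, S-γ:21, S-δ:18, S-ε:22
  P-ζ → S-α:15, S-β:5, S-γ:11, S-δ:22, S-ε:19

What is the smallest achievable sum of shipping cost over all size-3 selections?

Open {P-α, P-β, P-γ}.
  S-α→P-α 5, S-β→P-β 3, S-γ→P-γ 4, S-δ→P-α 4, S-ε→P-β 7  ⇒ total 23.
Compare {P-α, P-β, P-ζ}: total 30.
Compare {P-β, P-γ, P-δ}: total 30.
No size-3 selection does better; minimum is 23.

23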